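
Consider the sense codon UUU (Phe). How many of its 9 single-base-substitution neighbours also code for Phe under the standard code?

1

Position 1: none → 0 synonymous.
Position 2: none → 0 synonymous.
Position 3: UUC → 1 synonymous.
Total: 0 + 0 + 1 = 1.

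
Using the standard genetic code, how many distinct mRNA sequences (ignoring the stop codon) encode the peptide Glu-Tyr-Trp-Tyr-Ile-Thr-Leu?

Glu: 2 codons.
Tyr: 2 codons.
Trp: 1 codon.
Tyr: 2 codons.
Ile: 3 codons.
Thr: 4 codons.
Leu: 6 codons.
2 × 2 × 1 × 2 × 3 × 4 × 6 = 576.

576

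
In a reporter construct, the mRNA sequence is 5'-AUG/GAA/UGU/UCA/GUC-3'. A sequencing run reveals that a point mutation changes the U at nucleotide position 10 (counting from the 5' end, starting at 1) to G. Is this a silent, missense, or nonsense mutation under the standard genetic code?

missense

Position 10 falls in codon 4: UCA → Ser.
After the substitution the codon is GCA → Ala.
Ser ≠ Ala, so this is a missense mutation.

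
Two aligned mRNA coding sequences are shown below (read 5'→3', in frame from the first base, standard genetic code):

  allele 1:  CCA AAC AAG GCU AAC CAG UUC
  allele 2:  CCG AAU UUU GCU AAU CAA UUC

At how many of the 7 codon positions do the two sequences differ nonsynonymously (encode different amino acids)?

Codon 1: CCA Pro / CCG Pro — synonymous.
Codon 2: AAC Asn / AAU Asn — synonymous.
Codon 3: AAG Lys / UUU Phe — nonsynonymous.
Codon 4: GCU Ala / GCU Ala — identical.
Codon 5: AAC Asn / AAU Asn — synonymous.
Codon 6: CAG Gln / CAA Gln — synonymous.
Codon 7: UUC Phe / UUC Phe — identical.
Nonsynonymous differences: 1.

1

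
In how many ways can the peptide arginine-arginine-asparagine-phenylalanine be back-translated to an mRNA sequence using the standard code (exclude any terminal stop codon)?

144

Arg: 6 codons.
Arg: 6 codons.
Asn: 2 codons.
Phe: 2 codons.
6 × 6 × 2 × 2 = 144.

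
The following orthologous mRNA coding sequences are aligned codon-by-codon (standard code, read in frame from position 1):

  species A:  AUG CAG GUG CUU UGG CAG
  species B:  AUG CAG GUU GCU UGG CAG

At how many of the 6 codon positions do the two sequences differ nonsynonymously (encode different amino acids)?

1

Codon 1: AUG Met / AUG Met — identical.
Codon 2: CAG Gln / CAG Gln — identical.
Codon 3: GUG Val / GUU Val — synonymous.
Codon 4: CUU Leu / GCU Ala — nonsynonymous.
Codon 5: UGG Trp / UGG Trp — identical.
Codon 6: CAG Gln / CAG Gln — identical.
Nonsynonymous differences: 1.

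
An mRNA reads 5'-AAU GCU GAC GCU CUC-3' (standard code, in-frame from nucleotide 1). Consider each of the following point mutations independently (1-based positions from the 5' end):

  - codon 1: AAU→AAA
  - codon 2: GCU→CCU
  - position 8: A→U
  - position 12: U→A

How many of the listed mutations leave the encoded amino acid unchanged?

Codon 1: AAU (Asn) → AAA (Lys) — missense.
Codon 2: GCU (Ala) → CCU (Pro) — missense.
Codon 3: GAC (Asp) → GUC (Val) — missense.
Codon 4: GCU (Ala) → GCA (Ala) — synonymous.
Synonymous: 1 of 4.

1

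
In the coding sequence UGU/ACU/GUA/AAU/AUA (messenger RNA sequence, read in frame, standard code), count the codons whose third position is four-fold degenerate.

Codon 1 UGU (Cys): third position 2-fold.
Codon 2 ACU (Thr): third position 4-fold.
Codon 3 GUA (Val): third position 4-fold.
Codon 4 AAU (Asn): third position 2-fold.
Codon 5 AUA (Ile): third position 3-fold.
Four-fold degenerate third positions: 2.

2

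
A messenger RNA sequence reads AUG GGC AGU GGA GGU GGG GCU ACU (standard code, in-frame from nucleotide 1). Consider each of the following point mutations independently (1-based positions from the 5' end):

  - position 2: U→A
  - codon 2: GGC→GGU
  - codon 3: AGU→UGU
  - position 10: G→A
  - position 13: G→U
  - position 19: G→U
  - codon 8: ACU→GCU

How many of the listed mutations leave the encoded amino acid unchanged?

Codon 1: AUG (Met) → AAG (Lys) — missense.
Codon 2: GGC (Gly) → GGU (Gly) — synonymous.
Codon 3: AGU (Ser) → UGU (Cys) — missense.
Codon 4: GGA (Gly) → AGA (Arg) — missense.
Codon 5: GGU (Gly) → UGU (Cys) — missense.
Codon 7: GCU (Ala) → UCU (Ser) — missense.
Codon 8: ACU (Thr) → GCU (Ala) — missense.
Synonymous: 1 of 7.

1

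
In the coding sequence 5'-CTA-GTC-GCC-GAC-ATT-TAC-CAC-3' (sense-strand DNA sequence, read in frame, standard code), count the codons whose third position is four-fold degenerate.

3

Codon 1 CTA (Leu): third position 4-fold.
Codon 2 GTC (Val): third position 4-fold.
Codon 3 GCC (Ala): third position 4-fold.
Codon 4 GAC (Asp): third position 2-fold.
Codon 5 ATT (Ile): third position 3-fold.
Codon 6 TAC (Tyr): third position 2-fold.
Codon 7 CAC (His): third position 2-fold.
Four-fold degenerate third positions: 3.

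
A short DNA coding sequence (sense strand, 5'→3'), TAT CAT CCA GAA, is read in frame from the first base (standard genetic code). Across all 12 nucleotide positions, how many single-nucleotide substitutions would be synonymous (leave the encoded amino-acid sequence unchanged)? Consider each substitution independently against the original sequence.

Codon 1 (TAT, Tyr): 1 synonymous substitution.
Codon 2 (CAT, His): 1 synonymous substitution.
Codon 3 (CCA, Pro): 3 synonymous substitutions.
Codon 4 (GAA, Glu): 1 synonymous substitution.
Total: 1 + 1 + 3 + 1 = 6.

6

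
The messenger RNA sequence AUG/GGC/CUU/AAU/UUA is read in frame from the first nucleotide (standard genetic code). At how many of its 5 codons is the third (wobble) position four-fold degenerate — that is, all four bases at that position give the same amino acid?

Codon 1 AUG (Met): third position 1-fold.
Codon 2 GGC (Gly): third position 4-fold.
Codon 3 CUU (Leu): third position 4-fold.
Codon 4 AAU (Asn): third position 2-fold.
Codon 5 UUA (Leu): third position 2-fold.
Four-fold degenerate third positions: 2.

2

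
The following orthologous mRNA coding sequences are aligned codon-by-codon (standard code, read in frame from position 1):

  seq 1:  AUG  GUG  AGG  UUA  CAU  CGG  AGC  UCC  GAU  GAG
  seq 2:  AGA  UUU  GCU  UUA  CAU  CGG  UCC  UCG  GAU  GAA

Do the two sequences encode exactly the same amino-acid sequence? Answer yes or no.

Codon 1: AUG Met / AGA Arg — nonsynonymous.
Codon 2: GUG Val / UUU Phe — nonsynonymous.
Codon 3: AGG Arg / GCU Ala — nonsynonymous.
Codon 4: UUA Leu / UUA Leu — identical.
Codon 5: CAU His / CAU His — identical.
Codon 6: CGG Arg / CGG Arg — identical.
Codon 7: AGC Ser / UCC Ser — synonymous.
Codon 8: UCC Ser / UCG Ser — synonymous.
Codon 9: GAU Asp / GAU Asp — identical.
Codon 10: GAG Glu / GAA Glu — synonymous.
Nonsynonymous differences: 3 → different protein.

no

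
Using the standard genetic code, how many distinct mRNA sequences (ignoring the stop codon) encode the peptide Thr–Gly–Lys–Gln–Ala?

Thr: 4 codons.
Gly: 4 codons.
Lys: 2 codons.
Gln: 2 codons.
Ala: 4 codons.
4 × 4 × 2 × 2 × 4 = 256.

256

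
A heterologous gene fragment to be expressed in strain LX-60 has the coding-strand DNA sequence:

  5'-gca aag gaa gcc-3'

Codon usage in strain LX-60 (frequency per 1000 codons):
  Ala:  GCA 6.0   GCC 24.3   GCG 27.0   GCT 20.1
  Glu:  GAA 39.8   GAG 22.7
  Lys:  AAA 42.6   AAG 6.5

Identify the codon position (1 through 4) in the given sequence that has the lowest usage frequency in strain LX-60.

1

Codon 1 GCA (Ala): 6.0 per 1000.
Codon 2 AAG (Lys): 6.5 per 1000.
Codon 3 GAA (Glu): 39.8 per 1000.
Codon 4 GCC (Ala): 24.3 per 1000.
Lowest frequency is 6.0 at codon 1.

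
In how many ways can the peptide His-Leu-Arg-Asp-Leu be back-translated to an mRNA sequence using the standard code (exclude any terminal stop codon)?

His: 2 codons.
Leu: 6 codons.
Arg: 6 codons.
Asp: 2 codons.
Leu: 6 codons.
2 × 6 × 6 × 2 × 6 = 864.

864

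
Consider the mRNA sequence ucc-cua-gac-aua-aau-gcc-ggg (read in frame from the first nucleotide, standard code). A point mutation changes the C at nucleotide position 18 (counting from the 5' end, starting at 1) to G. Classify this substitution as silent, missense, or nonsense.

Position 18 falls in codon 6: GCC → Ala.
After the substitution the codon is GCG → Ala.
Both encode Ala, so the change is synonymous.

silent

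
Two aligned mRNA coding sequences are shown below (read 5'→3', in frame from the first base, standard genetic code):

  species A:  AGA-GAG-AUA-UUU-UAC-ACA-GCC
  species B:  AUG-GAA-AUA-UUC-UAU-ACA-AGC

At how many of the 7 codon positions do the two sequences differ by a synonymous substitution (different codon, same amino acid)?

3

Codon 1: AGA Arg / AUG Met — nonsynonymous.
Codon 2: GAG Glu / GAA Glu — synonymous.
Codon 3: AUA Ile / AUA Ile — identical.
Codon 4: UUU Phe / UUC Phe — synonymous.
Codon 5: UAC Tyr / UAU Tyr — synonymous.
Codon 6: ACA Thr / ACA Thr — identical.
Codon 7: GCC Ala / AGC Ser — nonsynonymous.
Synonymous differences: 3.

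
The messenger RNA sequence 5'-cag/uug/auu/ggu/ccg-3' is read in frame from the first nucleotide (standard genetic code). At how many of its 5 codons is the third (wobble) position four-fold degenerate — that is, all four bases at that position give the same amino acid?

Codon 1 CAG (Gln): third position 2-fold.
Codon 2 UUG (Leu): third position 2-fold.
Codon 3 AUU (Ile): third position 3-fold.
Codon 4 GGU (Gly): third position 4-fold.
Codon 5 CCG (Pro): third position 4-fold.
Four-fold degenerate third positions: 2.

2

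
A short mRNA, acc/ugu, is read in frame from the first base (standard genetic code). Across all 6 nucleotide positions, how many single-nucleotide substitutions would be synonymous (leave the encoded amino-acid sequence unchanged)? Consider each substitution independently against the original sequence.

Codon 1 (ACC, Thr): 3 synonymous substitutions.
Codon 2 (UGU, Cys): 1 synonymous substitution.
Total: 3 + 1 = 4.

4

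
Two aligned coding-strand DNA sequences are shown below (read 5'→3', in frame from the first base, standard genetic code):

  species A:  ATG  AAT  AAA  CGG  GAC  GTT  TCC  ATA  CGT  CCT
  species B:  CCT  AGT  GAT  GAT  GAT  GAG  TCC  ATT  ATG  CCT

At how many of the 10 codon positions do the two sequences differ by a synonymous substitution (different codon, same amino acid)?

2

Codon 1: ATG Met / CCT Pro — nonsynonymous.
Codon 2: AAT Asn / AGT Ser — nonsynonymous.
Codon 3: AAA Lys / GAT Asp — nonsynonymous.
Codon 4: CGG Arg / GAT Asp — nonsynonymous.
Codon 5: GAC Asp / GAT Asp — synonymous.
Codon 6: GTT Val / GAG Glu — nonsynonymous.
Codon 7: TCC Ser / TCC Ser — identical.
Codon 8: ATA Ile / ATT Ile — synonymous.
Codon 9: CGT Arg / ATG Met — nonsynonymous.
Codon 10: CCT Pro / CCT Pro — identical.
Synonymous differences: 2.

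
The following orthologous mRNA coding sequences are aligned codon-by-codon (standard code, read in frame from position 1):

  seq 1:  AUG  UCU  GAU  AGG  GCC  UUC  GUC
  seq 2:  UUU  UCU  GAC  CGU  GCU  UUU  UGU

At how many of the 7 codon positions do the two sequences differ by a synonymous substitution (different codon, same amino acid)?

Codon 1: AUG Met / UUU Phe — nonsynonymous.
Codon 2: UCU Ser / UCU Ser — identical.
Codon 3: GAU Asp / GAC Asp — synonymous.
Codon 4: AGG Arg / CGU Arg — synonymous.
Codon 5: GCC Ala / GCU Ala — synonymous.
Codon 6: UUC Phe / UUU Phe — synonymous.
Codon 7: GUC Val / UGU Cys — nonsynonymous.
Synonymous differences: 4.

4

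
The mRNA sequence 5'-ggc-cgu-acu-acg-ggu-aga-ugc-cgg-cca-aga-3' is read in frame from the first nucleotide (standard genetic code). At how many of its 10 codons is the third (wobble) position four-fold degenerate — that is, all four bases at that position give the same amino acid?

7

Codon 1 GGC (Gly): third position 4-fold.
Codon 2 CGU (Arg): third position 4-fold.
Codon 3 ACU (Thr): third position 4-fold.
Codon 4 ACG (Thr): third position 4-fold.
Codon 5 GGU (Gly): third position 4-fold.
Codon 6 AGA (Arg): third position 2-fold.
Codon 7 UGC (Cys): third position 2-fold.
Codon 8 CGG (Arg): third position 4-fold.
Codon 9 CCA (Pro): third position 4-fold.
Codon 10 AGA (Arg): third position 2-fold.
Four-fold degenerate third positions: 7.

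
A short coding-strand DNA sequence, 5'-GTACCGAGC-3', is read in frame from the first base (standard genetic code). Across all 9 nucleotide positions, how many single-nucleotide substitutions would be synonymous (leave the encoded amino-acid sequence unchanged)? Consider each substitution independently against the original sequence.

Codon 1 (GTA, Val): 3 synonymous substitutions.
Codon 2 (CCG, Pro): 3 synonymous substitutions.
Codon 3 (AGC, Ser): 1 synonymous substitution.
Total: 3 + 3 + 1 = 7.

7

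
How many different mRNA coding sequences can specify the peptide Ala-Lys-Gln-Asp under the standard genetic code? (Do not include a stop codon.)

Ala: 4 codons.
Lys: 2 codons.
Gln: 2 codons.
Asp: 2 codons.
4 × 2 × 2 × 2 = 32.

32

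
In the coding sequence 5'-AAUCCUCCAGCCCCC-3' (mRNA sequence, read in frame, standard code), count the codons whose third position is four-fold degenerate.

4

Codon 1 AAU (Asn): third position 2-fold.
Codon 2 CCU (Pro): third position 4-fold.
Codon 3 CCA (Pro): third position 4-fold.
Codon 4 GCC (Ala): third position 4-fold.
Codon 5 CCC (Pro): third position 4-fold.
Four-fold degenerate third positions: 4.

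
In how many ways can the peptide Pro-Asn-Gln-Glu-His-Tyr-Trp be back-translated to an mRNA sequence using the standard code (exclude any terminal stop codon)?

Pro: 4 codons.
Asn: 2 codons.
Gln: 2 codons.
Glu: 2 codons.
His: 2 codons.
Tyr: 2 codons.
Trp: 1 codon.
4 × 2 × 2 × 2 × 2 × 2 × 1 = 128.

128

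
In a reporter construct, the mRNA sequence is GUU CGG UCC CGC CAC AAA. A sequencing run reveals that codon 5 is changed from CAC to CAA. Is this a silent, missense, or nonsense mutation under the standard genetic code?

Position 15 falls in codon 5: CAC → His.
After the substitution the codon is CAA → Gln.
His ≠ Gln, so this is a missense mutation.

missense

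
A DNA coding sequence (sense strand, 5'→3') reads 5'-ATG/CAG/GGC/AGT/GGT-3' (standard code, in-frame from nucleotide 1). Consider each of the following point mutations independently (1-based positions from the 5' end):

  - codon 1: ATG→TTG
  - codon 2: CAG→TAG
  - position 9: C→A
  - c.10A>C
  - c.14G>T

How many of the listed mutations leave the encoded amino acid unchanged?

1

Codon 1: ATG (Met) → TTG (Leu) — missense.
Codon 2: CAG (Gln) → TAG (Stop) — nonsense.
Codon 3: GGC (Gly) → GGA (Gly) — synonymous.
Codon 4: AGT (Ser) → CGT (Arg) — missense.
Codon 5: GGT (Gly) → GTT (Val) — missense.
Synonymous: 1 of 5.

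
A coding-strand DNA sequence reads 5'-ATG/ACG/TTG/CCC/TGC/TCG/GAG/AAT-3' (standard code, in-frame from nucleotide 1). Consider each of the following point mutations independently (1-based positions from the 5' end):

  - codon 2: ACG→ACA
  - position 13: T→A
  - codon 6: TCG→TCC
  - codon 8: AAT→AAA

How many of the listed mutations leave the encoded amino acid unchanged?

2

Codon 2: ACG (Thr) → ACA (Thr) — synonymous.
Codon 5: TGC (Cys) → AGC (Ser) — missense.
Codon 6: TCG (Ser) → TCC (Ser) — synonymous.
Codon 8: AAT (Asn) → AAA (Lys) — missense.
Synonymous: 2 of 4.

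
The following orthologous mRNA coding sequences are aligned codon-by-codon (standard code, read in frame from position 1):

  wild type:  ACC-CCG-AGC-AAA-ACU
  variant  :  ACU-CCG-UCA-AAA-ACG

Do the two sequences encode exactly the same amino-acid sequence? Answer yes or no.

yes

Codon 1: ACC Thr / ACU Thr — synonymous.
Codon 2: CCG Pro / CCG Pro — identical.
Codon 3: AGC Ser / UCA Ser — synonymous.
Codon 4: AAA Lys / AAA Lys — identical.
Codon 5: ACU Thr / ACG Thr — synonymous.
Nonsynonymous differences: 0 → same protein.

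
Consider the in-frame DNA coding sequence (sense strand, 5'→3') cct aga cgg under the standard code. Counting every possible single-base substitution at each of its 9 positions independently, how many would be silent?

9

Codon 1 (CCT, Pro): 3 synonymous substitutions.
Codon 2 (AGA, Arg): 2 synonymous substitutions.
Codon 3 (CGG, Arg): 4 synonymous substitutions.
Total: 3 + 2 + 4 = 9.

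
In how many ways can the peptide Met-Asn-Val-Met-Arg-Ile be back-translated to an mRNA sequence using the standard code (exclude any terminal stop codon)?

Met: 1 codon.
Asn: 2 codons.
Val: 4 codons.
Met: 1 codon.
Arg: 6 codons.
Ile: 3 codons.
1 × 2 × 4 × 1 × 6 × 3 = 144.

144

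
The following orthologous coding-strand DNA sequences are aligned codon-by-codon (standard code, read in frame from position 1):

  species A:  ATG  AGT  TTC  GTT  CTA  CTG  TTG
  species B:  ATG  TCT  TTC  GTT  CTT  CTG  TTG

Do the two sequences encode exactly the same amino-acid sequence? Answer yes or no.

Codon 1: ATG Met / ATG Met — identical.
Codon 2: AGT Ser / TCT Ser — synonymous.
Codon 3: TTC Phe / TTC Phe — identical.
Codon 4: GTT Val / GTT Val — identical.
Codon 5: CTA Leu / CTT Leu — synonymous.
Codon 6: CTG Leu / CTG Leu — identical.
Codon 7: TTG Leu / TTG Leu — identical.
Nonsynonymous differences: 0 → same protein.

yes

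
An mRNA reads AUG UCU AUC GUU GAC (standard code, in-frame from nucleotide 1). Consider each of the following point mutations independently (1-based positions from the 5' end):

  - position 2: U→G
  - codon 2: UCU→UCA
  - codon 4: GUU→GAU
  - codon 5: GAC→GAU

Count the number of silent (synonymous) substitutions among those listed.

Codon 1: AUG (Met) → AGG (Arg) — missense.
Codon 2: UCU (Ser) → UCA (Ser) — synonymous.
Codon 4: GUU (Val) → GAU (Asp) — missense.
Codon 5: GAC (Asp) → GAU (Asp) — synonymous.
Synonymous: 2 of 4.

2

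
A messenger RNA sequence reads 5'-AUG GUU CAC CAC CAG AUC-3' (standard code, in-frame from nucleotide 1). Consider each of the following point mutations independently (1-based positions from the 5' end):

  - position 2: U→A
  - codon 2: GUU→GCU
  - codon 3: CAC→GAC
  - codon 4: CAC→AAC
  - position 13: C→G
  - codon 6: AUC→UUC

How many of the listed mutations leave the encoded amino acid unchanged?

Codon 1: AUG (Met) → AAG (Lys) — missense.
Codon 2: GUU (Val) → GCU (Ala) — missense.
Codon 3: CAC (His) → GAC (Asp) — missense.
Codon 4: CAC (His) → AAC (Asn) — missense.
Codon 5: CAG (Gln) → GAG (Glu) — missense.
Codon 6: AUC (Ile) → UUC (Phe) — missense.
Synonymous: 0 of 6.

0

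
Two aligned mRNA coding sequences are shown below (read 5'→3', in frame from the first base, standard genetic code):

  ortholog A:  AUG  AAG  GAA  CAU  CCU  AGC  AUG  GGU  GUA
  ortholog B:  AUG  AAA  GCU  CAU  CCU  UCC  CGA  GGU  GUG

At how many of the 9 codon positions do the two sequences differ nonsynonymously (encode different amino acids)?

2

Codon 1: AUG Met / AUG Met — identical.
Codon 2: AAG Lys / AAA Lys — synonymous.
Codon 3: GAA Glu / GCU Ala — nonsynonymous.
Codon 4: CAU His / CAU His — identical.
Codon 5: CCU Pro / CCU Pro — identical.
Codon 6: AGC Ser / UCC Ser — synonymous.
Codon 7: AUG Met / CGA Arg — nonsynonymous.
Codon 8: GGU Gly / GGU Gly — identical.
Codon 9: GUA Val / GUG Val — synonymous.
Nonsynonymous differences: 2.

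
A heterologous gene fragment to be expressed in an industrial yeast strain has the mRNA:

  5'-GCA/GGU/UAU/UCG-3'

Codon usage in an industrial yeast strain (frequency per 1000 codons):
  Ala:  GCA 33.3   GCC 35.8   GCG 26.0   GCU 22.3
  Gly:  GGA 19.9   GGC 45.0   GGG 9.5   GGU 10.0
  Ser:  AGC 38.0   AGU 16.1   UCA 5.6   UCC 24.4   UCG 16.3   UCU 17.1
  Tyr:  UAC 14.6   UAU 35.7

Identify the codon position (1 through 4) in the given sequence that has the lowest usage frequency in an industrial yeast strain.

Codon 1 GCA (Ala): 33.3 per 1000.
Codon 2 GGU (Gly): 10.0 per 1000.
Codon 3 UAU (Tyr): 35.7 per 1000.
Codon 4 UCG (Ser): 16.3 per 1000.
Lowest frequency is 10.0 at codon 2.

2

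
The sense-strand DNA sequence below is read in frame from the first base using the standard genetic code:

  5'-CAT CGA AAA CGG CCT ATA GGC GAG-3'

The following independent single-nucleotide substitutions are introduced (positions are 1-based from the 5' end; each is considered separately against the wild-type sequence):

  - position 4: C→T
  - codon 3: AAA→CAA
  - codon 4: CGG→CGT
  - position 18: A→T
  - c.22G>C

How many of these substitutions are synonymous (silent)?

Codon 2: CGA (Arg) → TGA (Stop) — nonsense.
Codon 3: AAA (Lys) → CAA (Gln) — missense.
Codon 4: CGG (Arg) → CGT (Arg) — synonymous.
Codon 6: ATA (Ile) → ATT (Ile) — synonymous.
Codon 8: GAG (Glu) → CAG (Gln) — missense.
Synonymous: 2 of 5.

2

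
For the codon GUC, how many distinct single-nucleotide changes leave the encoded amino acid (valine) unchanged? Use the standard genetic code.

Position 1: none → 0 synonymous.
Position 2: none → 0 synonymous.
Position 3: GUU, GUA, GUG → 3 synonymous.
Total: 0 + 0 + 3 = 3.

3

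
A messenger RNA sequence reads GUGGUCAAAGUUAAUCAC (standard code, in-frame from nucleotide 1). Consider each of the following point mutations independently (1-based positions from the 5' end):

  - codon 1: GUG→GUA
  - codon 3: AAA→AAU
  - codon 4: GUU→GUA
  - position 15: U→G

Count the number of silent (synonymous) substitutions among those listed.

Codon 1: GUG (Val) → GUA (Val) — synonymous.
Codon 3: AAA (Lys) → AAU (Asn) — missense.
Codon 4: GUU (Val) → GUA (Val) — synonymous.
Codon 5: AAU (Asn) → AAG (Lys) — missense.
Synonymous: 2 of 4.

2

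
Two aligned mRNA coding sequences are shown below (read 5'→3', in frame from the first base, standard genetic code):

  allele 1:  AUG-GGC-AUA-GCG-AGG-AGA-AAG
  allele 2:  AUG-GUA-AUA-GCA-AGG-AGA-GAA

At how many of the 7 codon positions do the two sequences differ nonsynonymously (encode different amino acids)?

2

Codon 1: AUG Met / AUG Met — identical.
Codon 2: GGC Gly / GUA Val — nonsynonymous.
Codon 3: AUA Ile / AUA Ile — identical.
Codon 4: GCG Ala / GCA Ala — synonymous.
Codon 5: AGG Arg / AGG Arg — identical.
Codon 6: AGA Arg / AGA Arg — identical.
Codon 7: AAG Lys / GAA Glu — nonsynonymous.
Nonsynonymous differences: 2.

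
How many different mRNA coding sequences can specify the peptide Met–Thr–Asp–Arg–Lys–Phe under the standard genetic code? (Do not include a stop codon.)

192

Met: 1 codon.
Thr: 4 codons.
Asp: 2 codons.
Arg: 6 codons.
Lys: 2 codons.
Phe: 2 codons.
1 × 4 × 2 × 6 × 2 × 2 = 192.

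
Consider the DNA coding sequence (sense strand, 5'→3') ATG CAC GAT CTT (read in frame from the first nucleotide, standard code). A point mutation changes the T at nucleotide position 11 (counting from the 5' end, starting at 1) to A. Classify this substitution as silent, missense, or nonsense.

missense

Position 11 falls in codon 4: CTT → Leu.
After the substitution the codon is CAT → His.
Leu ≠ His, so this is a missense mutation.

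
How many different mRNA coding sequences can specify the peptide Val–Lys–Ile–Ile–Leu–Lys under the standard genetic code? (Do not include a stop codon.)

864

Val: 4 codons.
Lys: 2 codons.
Ile: 3 codons.
Ile: 3 codons.
Leu: 6 codons.
Lys: 2 codons.
4 × 2 × 3 × 3 × 6 × 2 = 864.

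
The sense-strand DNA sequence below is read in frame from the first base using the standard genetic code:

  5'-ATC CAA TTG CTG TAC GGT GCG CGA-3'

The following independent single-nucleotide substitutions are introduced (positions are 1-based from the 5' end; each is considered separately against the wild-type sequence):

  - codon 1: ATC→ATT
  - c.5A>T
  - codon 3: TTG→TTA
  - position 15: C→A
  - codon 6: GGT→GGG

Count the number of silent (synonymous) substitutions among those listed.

Codon 1: ATC (Ile) → ATT (Ile) — synonymous.
Codon 2: CAA (Gln) → CTA (Leu) — missense.
Codon 3: TTG (Leu) → TTA (Leu) — synonymous.
Codon 5: TAC (Tyr) → TAA (Stop) — nonsense.
Codon 6: GGT (Gly) → GGG (Gly) — synonymous.
Synonymous: 3 of 5.

3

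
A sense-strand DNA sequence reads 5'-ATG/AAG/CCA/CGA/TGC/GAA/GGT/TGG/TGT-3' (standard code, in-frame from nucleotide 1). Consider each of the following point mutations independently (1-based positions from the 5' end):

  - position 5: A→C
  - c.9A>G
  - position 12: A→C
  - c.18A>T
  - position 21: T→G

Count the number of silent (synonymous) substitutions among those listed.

3

Codon 2: AAG (Lys) → ACG (Thr) — missense.
Codon 3: CCA (Pro) → CCG (Pro) — synonymous.
Codon 4: CGA (Arg) → CGC (Arg) — synonymous.
Codon 6: GAA (Glu) → GAT (Asp) — missense.
Codon 7: GGT (Gly) → GGG (Gly) — synonymous.
Synonymous: 3 of 5.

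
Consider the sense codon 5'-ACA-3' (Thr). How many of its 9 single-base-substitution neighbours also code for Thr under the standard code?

Position 1: none → 0 synonymous.
Position 2: none → 0 synonymous.
Position 3: ACU, ACC, ACG → 3 synonymous.
Total: 0 + 0 + 3 = 3.

3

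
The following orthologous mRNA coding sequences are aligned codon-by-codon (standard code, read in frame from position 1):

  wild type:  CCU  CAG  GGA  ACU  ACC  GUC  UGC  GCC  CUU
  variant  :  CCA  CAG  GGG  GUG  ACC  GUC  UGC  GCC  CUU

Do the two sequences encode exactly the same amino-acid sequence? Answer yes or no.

Codon 1: CCU Pro / CCA Pro — synonymous.
Codon 2: CAG Gln / CAG Gln — identical.
Codon 3: GGA Gly / GGG Gly — synonymous.
Codon 4: ACU Thr / GUG Val — nonsynonymous.
Codon 5: ACC Thr / ACC Thr — identical.
Codon 6: GUC Val / GUC Val — identical.
Codon 7: UGC Cys / UGC Cys — identical.
Codon 8: GCC Ala / GCC Ala — identical.
Codon 9: CUU Leu / CUU Leu — identical.
Nonsynonymous differences: 1 → different protein.

no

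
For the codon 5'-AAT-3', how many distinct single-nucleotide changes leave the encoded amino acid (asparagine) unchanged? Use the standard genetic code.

1

Position 1: none → 0 synonymous.
Position 2: none → 0 synonymous.
Position 3: AAC → 1 synonymous.
Total: 0 + 0 + 1 = 1.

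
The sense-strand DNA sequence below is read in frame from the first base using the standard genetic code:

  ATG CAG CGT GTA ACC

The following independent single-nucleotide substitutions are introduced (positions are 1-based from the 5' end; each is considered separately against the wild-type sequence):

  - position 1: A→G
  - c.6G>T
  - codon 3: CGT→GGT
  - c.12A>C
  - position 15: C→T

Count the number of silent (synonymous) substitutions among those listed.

Codon 1: ATG (Met) → GTG (Val) — missense.
Codon 2: CAG (Gln) → CAT (His) — missense.
Codon 3: CGT (Arg) → GGT (Gly) — missense.
Codon 4: GTA (Val) → GTC (Val) — synonymous.
Codon 5: ACC (Thr) → ACT (Thr) — synonymous.
Synonymous: 2 of 5.

2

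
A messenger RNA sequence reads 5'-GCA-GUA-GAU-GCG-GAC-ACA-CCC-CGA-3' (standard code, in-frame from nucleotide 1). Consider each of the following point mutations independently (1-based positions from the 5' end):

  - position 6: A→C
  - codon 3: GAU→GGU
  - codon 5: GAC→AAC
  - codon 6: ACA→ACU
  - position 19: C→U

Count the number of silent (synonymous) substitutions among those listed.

2

Codon 2: GUA (Val) → GUC (Val) — synonymous.
Codon 3: GAU (Asp) → GGU (Gly) — missense.
Codon 5: GAC (Asp) → AAC (Asn) — missense.
Codon 6: ACA (Thr) → ACU (Thr) — synonymous.
Codon 7: CCC (Pro) → UCC (Ser) — missense.
Synonymous: 2 of 5.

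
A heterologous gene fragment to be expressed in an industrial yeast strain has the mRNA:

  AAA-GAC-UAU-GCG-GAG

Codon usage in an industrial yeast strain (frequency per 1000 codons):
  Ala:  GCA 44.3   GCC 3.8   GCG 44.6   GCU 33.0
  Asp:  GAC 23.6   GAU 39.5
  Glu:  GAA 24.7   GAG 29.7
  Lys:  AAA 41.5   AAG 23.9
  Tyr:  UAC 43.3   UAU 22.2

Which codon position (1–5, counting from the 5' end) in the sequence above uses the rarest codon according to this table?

Codon 1 AAA (Lys): 41.5 per 1000.
Codon 2 GAC (Asp): 23.6 per 1000.
Codon 3 UAU (Tyr): 22.2 per 1000.
Codon 4 GCG (Ala): 44.6 per 1000.
Codon 5 GAG (Glu): 29.7 per 1000.
Lowest frequency is 22.2 at codon 3.

3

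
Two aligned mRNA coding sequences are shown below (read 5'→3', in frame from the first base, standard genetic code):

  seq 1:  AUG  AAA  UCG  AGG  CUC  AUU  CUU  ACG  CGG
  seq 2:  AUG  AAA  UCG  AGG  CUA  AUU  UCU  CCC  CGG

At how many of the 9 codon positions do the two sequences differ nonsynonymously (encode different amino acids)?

Codon 1: AUG Met / AUG Met — identical.
Codon 2: AAA Lys / AAA Lys — identical.
Codon 3: UCG Ser / UCG Ser — identical.
Codon 4: AGG Arg / AGG Arg — identical.
Codon 5: CUC Leu / CUA Leu — synonymous.
Codon 6: AUU Ile / AUU Ile — identical.
Codon 7: CUU Leu / UCU Ser — nonsynonymous.
Codon 8: ACG Thr / CCC Pro — nonsynonymous.
Codon 9: CGG Arg / CGG Arg — identical.
Nonsynonymous differences: 2.

2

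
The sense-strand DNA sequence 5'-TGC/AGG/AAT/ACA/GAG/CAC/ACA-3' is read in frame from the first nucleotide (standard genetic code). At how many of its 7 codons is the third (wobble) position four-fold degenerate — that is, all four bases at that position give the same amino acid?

Codon 1 TGC (Cys): third position 2-fold.
Codon 2 AGG (Arg): third position 2-fold.
Codon 3 AAT (Asn): third position 2-fold.
Codon 4 ACA (Thr): third position 4-fold.
Codon 5 GAG (Glu): third position 2-fold.
Codon 6 CAC (His): third position 2-fold.
Codon 7 ACA (Thr): third position 4-fold.
Four-fold degenerate third positions: 2.

2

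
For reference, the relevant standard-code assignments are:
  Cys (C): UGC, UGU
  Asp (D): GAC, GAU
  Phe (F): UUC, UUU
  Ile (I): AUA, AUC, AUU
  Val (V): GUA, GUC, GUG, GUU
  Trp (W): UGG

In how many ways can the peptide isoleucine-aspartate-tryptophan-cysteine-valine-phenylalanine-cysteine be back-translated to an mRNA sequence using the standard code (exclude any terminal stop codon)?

Ile: 3 codons.
Asp: 2 codons.
Trp: 1 codon.
Cys: 2 codons.
Val: 4 codons.
Phe: 2 codons.
Cys: 2 codons.
3 × 2 × 1 × 2 × 4 × 2 × 2 = 192.

192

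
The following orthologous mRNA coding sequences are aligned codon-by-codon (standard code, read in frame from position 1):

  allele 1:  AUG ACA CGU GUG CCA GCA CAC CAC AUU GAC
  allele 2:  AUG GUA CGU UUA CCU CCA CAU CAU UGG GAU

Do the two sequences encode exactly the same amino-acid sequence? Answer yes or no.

Codon 1: AUG Met / AUG Met — identical.
Codon 2: ACA Thr / GUA Val — nonsynonymous.
Codon 3: CGU Arg / CGU Arg — identical.
Codon 4: GUG Val / UUA Leu — nonsynonymous.
Codon 5: CCA Pro / CCU Pro — synonymous.
Codon 6: GCA Ala / CCA Pro — nonsynonymous.
Codon 7: CAC His / CAU His — synonymous.
Codon 8: CAC His / CAU His — synonymous.
Codon 9: AUU Ile / UGG Trp — nonsynonymous.
Codon 10: GAC Asp / GAU Asp — synonymous.
Nonsynonymous differences: 4 → different protein.

no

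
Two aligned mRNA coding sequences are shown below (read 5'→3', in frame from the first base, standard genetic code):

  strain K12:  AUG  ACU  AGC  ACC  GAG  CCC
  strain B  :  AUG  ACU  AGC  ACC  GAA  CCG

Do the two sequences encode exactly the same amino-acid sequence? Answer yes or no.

yes

Codon 1: AUG Met / AUG Met — identical.
Codon 2: ACU Thr / ACU Thr — identical.
Codon 3: AGC Ser / AGC Ser — identical.
Codon 4: ACC Thr / ACC Thr — identical.
Codon 5: GAG Glu / GAA Glu — synonymous.
Codon 6: CCC Pro / CCG Pro — synonymous.
Nonsynonymous differences: 0 → same protein.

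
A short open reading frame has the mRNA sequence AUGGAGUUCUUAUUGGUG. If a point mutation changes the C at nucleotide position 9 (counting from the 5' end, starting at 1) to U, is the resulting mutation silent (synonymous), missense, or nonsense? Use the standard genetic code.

silent

Position 9 falls in codon 3: UUC → Phe.
After the substitution the codon is UUU → Phe.
Both encode Phe, so the change is synonymous.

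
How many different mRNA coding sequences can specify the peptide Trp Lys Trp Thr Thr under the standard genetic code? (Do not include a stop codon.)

32

Trp: 1 codon.
Lys: 2 codons.
Trp: 1 codon.
Thr: 4 codons.
Thr: 4 codons.
1 × 2 × 1 × 4 × 4 = 32.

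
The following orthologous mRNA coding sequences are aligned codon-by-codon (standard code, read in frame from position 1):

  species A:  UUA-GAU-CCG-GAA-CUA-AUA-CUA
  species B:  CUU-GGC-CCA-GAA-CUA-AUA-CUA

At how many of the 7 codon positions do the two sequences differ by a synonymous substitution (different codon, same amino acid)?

Codon 1: UUA Leu / CUU Leu — synonymous.
Codon 2: GAU Asp / GGC Gly — nonsynonymous.
Codon 3: CCG Pro / CCA Pro — synonymous.
Codon 4: GAA Glu / GAA Glu — identical.
Codon 5: CUA Leu / CUA Leu — identical.
Codon 6: AUA Ile / AUA Ile — identical.
Codon 7: CUA Leu / CUA Leu — identical.
Synonymous differences: 2.

2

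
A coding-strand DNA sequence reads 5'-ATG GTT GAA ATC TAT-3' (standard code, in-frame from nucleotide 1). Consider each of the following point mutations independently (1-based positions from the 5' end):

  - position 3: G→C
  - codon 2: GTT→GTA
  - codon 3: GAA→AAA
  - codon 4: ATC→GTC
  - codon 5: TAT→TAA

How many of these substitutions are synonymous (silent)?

Codon 1: ATG (Met) → ATC (Ile) — missense.
Codon 2: GTT (Val) → GTA (Val) — synonymous.
Codon 3: GAA (Glu) → AAA (Lys) — missense.
Codon 4: ATC (Ile) → GTC (Val) — missense.
Codon 5: TAT (Tyr) → TAA (Stop) — nonsense.
Synonymous: 1 of 5.

1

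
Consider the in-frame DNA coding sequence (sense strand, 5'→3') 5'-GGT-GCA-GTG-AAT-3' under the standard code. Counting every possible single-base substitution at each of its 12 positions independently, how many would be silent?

10

Codon 1 (GGT, Gly): 3 synonymous substitutions.
Codon 2 (GCA, Ala): 3 synonymous substitutions.
Codon 3 (GTG, Val): 3 synonymous substitutions.
Codon 4 (AAT, Asn): 1 synonymous substitution.
Total: 3 + 3 + 3 + 1 = 10.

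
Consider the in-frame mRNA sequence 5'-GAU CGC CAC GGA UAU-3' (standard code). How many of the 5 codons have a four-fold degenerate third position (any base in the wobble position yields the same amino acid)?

2

Codon 1 GAU (Asp): third position 2-fold.
Codon 2 CGC (Arg): third position 4-fold.
Codon 3 CAC (His): third position 2-fold.
Codon 4 GGA (Gly): third position 4-fold.
Codon 5 UAU (Tyr): third position 2-fold.
Four-fold degenerate third positions: 2.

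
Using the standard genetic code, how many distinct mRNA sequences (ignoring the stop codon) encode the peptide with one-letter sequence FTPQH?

Phe: 2 codons.
Thr: 4 codons.
Pro: 4 codons.
Gln: 2 codons.
His: 2 codons.
2 × 4 × 4 × 2 × 2 = 128.

128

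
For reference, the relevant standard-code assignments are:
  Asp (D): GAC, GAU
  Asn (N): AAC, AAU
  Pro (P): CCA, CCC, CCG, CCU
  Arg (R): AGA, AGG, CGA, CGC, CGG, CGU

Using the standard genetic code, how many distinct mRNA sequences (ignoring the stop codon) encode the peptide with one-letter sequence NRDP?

Asn: 2 codons.
Arg: 6 codons.
Asp: 2 codons.
Pro: 4 codons.
2 × 6 × 2 × 4 = 96.

96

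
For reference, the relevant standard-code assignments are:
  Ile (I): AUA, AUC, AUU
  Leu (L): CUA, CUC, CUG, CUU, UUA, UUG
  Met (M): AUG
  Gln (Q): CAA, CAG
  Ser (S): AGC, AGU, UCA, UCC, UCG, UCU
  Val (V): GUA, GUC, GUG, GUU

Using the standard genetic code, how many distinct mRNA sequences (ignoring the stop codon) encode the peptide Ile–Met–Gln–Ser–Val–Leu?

864

Ile: 3 codons.
Met: 1 codon.
Gln: 2 codons.
Ser: 6 codons.
Val: 4 codons.
Leu: 6 codons.
3 × 1 × 2 × 6 × 4 × 6 = 864.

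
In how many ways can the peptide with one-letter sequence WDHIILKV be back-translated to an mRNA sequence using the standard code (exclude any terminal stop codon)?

1728

Trp: 1 codon.
Asp: 2 codons.
His: 2 codons.
Ile: 3 codons.
Ile: 3 codons.
Leu: 6 codons.
Lys: 2 codons.
Val: 4 codons.
1 × 2 × 2 × 3 × 3 × 6 × 2 × 4 = 1728.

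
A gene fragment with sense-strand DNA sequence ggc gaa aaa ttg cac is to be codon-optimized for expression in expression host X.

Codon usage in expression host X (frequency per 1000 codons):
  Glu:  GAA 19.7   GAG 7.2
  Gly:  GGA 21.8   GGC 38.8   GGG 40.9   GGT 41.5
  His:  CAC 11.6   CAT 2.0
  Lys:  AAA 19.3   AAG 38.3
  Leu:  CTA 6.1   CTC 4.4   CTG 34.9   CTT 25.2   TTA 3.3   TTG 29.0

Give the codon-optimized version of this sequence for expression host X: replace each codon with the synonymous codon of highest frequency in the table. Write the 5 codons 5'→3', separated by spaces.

GGT GAA AAG CTG CAC

Codon 1 (Gly): best is GGT at 41.5.
Codon 2 (Glu): best is GAA at 19.7.
Codon 3 (Lys): best is AAG at 38.3.
Codon 4 (Leu): best is CTG at 34.9.
Codon 5 (His): best is CAC at 11.6.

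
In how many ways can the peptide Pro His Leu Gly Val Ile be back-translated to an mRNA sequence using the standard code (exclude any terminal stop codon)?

Pro: 4 codons.
His: 2 codons.
Leu: 6 codons.
Gly: 4 codons.
Val: 4 codons.
Ile: 3 codons.
4 × 2 × 6 × 4 × 4 × 3 = 2304.

2304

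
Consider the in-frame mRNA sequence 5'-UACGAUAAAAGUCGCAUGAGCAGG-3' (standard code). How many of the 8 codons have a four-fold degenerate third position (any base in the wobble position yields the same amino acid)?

1

Codon 1 UAC (Tyr): third position 2-fold.
Codon 2 GAU (Asp): third position 2-fold.
Codon 3 AAA (Lys): third position 2-fold.
Codon 4 AGU (Ser): third position 2-fold.
Codon 5 CGC (Arg): third position 4-fold.
Codon 6 AUG (Met): third position 1-fold.
Codon 7 AGC (Ser): third position 2-fold.
Codon 8 AGG (Arg): third position 2-fold.
Four-fold degenerate third positions: 1.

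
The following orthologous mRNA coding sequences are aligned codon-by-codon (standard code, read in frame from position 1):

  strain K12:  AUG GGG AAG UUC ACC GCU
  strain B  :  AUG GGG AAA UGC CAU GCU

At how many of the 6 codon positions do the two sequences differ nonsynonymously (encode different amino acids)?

Codon 1: AUG Met / AUG Met — identical.
Codon 2: GGG Gly / GGG Gly — identical.
Codon 3: AAG Lys / AAA Lys — synonymous.
Codon 4: UUC Phe / UGC Cys — nonsynonymous.
Codon 5: ACC Thr / CAU His — nonsynonymous.
Codon 6: GCU Ala / GCU Ala — identical.
Nonsynonymous differences: 2.

2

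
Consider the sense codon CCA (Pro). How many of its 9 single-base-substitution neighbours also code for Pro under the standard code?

Position 1: none → 0 synonymous.
Position 2: none → 0 synonymous.
Position 3: CCU, CCC, CCG → 3 synonymous.
Total: 0 + 0 + 3 = 3.

3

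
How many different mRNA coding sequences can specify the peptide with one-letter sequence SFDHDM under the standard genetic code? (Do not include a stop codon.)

Ser: 6 codons.
Phe: 2 codons.
Asp: 2 codons.
His: 2 codons.
Asp: 2 codons.
Met: 1 codon.
6 × 2 × 2 × 2 × 2 × 1 = 96.

96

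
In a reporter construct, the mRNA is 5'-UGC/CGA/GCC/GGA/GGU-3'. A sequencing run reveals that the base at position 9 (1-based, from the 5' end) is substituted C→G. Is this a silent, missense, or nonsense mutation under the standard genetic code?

Position 9 falls in codon 3: GCC → Ala.
After the substitution the codon is GCG → Ala.
Both encode Ala, so the change is synonymous.

silent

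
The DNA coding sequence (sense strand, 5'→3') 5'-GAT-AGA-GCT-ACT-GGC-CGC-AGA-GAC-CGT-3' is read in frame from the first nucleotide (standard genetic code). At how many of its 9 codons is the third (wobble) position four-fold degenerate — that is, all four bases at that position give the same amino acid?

5

Codon 1 GAT (Asp): third position 2-fold.
Codon 2 AGA (Arg): third position 2-fold.
Codon 3 GCT (Ala): third position 4-fold.
Codon 4 ACT (Thr): third position 4-fold.
Codon 5 GGC (Gly): third position 4-fold.
Codon 6 CGC (Arg): third position 4-fold.
Codon 7 AGA (Arg): third position 2-fold.
Codon 8 GAC (Asp): third position 2-fold.
Codon 9 CGT (Arg): third position 4-fold.
Four-fold degenerate third positions: 5.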